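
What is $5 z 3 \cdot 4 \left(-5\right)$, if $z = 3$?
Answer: $-900$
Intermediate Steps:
$5 z 3 \cdot 4 \left(-5\right) = 5 \cdot 3 \cdot 3 \cdot 4 \left(-5\right) = 5 \cdot 9 \cdot 4 \left(-5\right) = 5 \cdot 36 \left(-5\right) = 180 \left(-5\right) = -900$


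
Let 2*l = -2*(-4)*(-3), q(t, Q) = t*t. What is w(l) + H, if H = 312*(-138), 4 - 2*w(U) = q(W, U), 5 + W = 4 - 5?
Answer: -43072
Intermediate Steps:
W = -6 (W = -5 + (4 - 5) = -5 - 1 = -6)
q(t, Q) = t²
l = -12 (l = (-2*(-4)*(-3))/2 = (8*(-3))/2 = (½)*(-24) = -12)
w(U) = -16 (w(U) = 2 - ½*(-6)² = 2 - ½*36 = 2 - 18 = -16)
H = -43056
w(l) + H = -16 - 43056 = -43072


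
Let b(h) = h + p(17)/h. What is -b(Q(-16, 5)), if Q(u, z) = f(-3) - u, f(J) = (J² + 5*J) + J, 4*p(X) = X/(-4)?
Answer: -767/112 ≈ -6.8482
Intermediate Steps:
p(X) = -X/16 (p(X) = (X/(-4))/4 = (X*(-¼))/4 = (-X/4)/4 = -X/16)
f(J) = J² + 6*J
Q(u, z) = -9 - u (Q(u, z) = -3*(6 - 3) - u = -3*3 - u = -9 - u)
b(h) = h - 17/(16*h) (b(h) = h + (-1/16*17)/h = h - 17/(16*h))
-b(Q(-16, 5)) = -((-9 - 1*(-16)) - 17/(16*(-9 - 1*(-16)))) = -((-9 + 16) - 17/(16*(-9 + 16))) = -(7 - 17/16/7) = -(7 - 17/16*⅐) = -(7 - 17/112) = -1*767/112 = -767/112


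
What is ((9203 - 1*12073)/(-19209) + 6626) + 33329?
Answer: 767498465/19209 ≈ 39955.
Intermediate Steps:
((9203 - 1*12073)/(-19209) + 6626) + 33329 = ((9203 - 12073)*(-1/19209) + 6626) + 33329 = (-2870*(-1/19209) + 6626) + 33329 = (2870/19209 + 6626) + 33329 = 127281704/19209 + 33329 = 767498465/19209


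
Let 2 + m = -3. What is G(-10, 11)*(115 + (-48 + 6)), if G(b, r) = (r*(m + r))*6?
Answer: 28908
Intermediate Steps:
m = -5 (m = -2 - 3 = -5)
G(b, r) = 6*r*(-5 + r) (G(b, r) = (r*(-5 + r))*6 = 6*r*(-5 + r))
G(-10, 11)*(115 + (-48 + 6)) = (6*11*(-5 + 11))*(115 + (-48 + 6)) = (6*11*6)*(115 - 42) = 396*73 = 28908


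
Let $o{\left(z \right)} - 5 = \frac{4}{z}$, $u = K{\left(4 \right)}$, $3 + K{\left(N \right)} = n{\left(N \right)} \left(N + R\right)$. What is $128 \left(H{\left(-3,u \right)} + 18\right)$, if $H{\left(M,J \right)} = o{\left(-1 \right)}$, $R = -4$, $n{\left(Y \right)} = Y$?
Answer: $2432$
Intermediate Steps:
$K{\left(N \right)} = -3 + N \left(-4 + N\right)$ ($K{\left(N \right)} = -3 + N \left(N - 4\right) = -3 + N \left(-4 + N\right)$)
$u = -3$ ($u = -3 + 4^{2} - 16 = -3 + 16 - 16 = -3$)
$o{\left(z \right)} = 5 + \frac{4}{z}$
$H{\left(M,J \right)} = 1$ ($H{\left(M,J \right)} = 5 + \frac{4}{-1} = 5 + 4 \left(-1\right) = 5 - 4 = 1$)
$128 \left(H{\left(-3,u \right)} + 18\right) = 128 \left(1 + 18\right) = 128 \cdot 19 = 2432$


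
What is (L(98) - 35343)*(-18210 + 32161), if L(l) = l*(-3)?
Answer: -497171787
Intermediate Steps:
L(l) = -3*l
(L(98) - 35343)*(-18210 + 32161) = (-3*98 - 35343)*(-18210 + 32161) = (-294 - 35343)*13951 = -35637*13951 = -497171787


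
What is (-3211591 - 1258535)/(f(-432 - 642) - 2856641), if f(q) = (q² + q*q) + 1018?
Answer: 4470126/548671 ≈ 8.1472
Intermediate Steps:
f(q) = 1018 + 2*q² (f(q) = (q² + q²) + 1018 = 2*q² + 1018 = 1018 + 2*q²)
(-3211591 - 1258535)/(f(-432 - 642) - 2856641) = (-3211591 - 1258535)/((1018 + 2*(-432 - 642)²) - 2856641) = -4470126/((1018 + 2*(-1074)²) - 2856641) = -4470126/((1018 + 2*1153476) - 2856641) = -4470126/((1018 + 2306952) - 2856641) = -4470126/(2307970 - 2856641) = -4470126/(-548671) = -4470126*(-1/548671) = 4470126/548671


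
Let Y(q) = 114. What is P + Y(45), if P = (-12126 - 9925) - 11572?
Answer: -33509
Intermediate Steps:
P = -33623 (P = -22051 - 11572 = -33623)
P + Y(45) = -33623 + 114 = -33509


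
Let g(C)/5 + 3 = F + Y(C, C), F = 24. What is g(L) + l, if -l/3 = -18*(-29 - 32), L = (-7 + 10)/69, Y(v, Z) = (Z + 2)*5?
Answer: -72172/23 ≈ -3137.9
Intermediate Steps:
Y(v, Z) = 10 + 5*Z (Y(v, Z) = (2 + Z)*5 = 10 + 5*Z)
L = 1/23 (L = 3*(1/69) = 1/23 ≈ 0.043478)
l = -3294 (l = -(-54)*(-29 - 32) = -(-54)*(-61) = -3*1098 = -3294)
g(C) = 155 + 25*C (g(C) = -15 + 5*(24 + (10 + 5*C)) = -15 + 5*(34 + 5*C) = -15 + (170 + 25*C) = 155 + 25*C)
g(L) + l = (155 + 25*(1/23)) - 3294 = (155 + 25/23) - 3294 = 3590/23 - 3294 = -72172/23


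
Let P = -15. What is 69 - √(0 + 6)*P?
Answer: 69 + 15*√6 ≈ 105.74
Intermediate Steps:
69 - √(0 + 6)*P = 69 - √(0 + 6)*(-15) = 69 - √6*(-15) = 69 - (-15)*√6 = 69 + 15*√6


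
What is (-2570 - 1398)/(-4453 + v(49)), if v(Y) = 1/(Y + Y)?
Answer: 388864/436393 ≈ 0.89109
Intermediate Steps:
v(Y) = 1/(2*Y)
(-2570 - 1398)/(-4453 + v(49)) = (-2570 - 1398)/(-4453 + (½)/49) = -3968/(-4453 + (½)*(1/49)) = -3968/(-4453 + 1/98) = -3968/(-436393/98) = -3968*(-98/436393) = 388864/436393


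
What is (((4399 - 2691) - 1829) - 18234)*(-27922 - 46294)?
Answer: 1362234680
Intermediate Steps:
(((4399 - 2691) - 1829) - 18234)*(-27922 - 46294) = ((1708 - 1829) - 18234)*(-74216) = (-121 - 18234)*(-74216) = -18355*(-74216) = 1362234680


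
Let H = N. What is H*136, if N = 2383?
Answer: 324088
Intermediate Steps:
H = 2383
H*136 = 2383*136 = 324088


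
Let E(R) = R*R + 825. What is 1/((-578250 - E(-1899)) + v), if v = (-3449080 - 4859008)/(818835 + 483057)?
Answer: -325473/1362196412570 ≈ -2.3893e-7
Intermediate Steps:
E(R) = 825 + R**2 (E(R) = R**2 + 825 = 825 + R**2)
v = -2077022/325473 (v = -8308088/1301892 = -8308088*1/1301892 = -2077022/325473 ≈ -6.3815)
1/((-578250 - E(-1899)) + v) = 1/((-578250 - (825 + (-1899)**2)) - 2077022/325473) = 1/((-578250 - (825 + 3606201)) - 2077022/325473) = 1/((-578250 - 1*3607026) - 2077022/325473) = 1/((-578250 - 3607026) - 2077022/325473) = 1/(-4185276 - 2077022/325473) = 1/(-1362196412570/325473) = -325473/1362196412570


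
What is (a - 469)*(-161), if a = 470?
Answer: -161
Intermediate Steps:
(a - 469)*(-161) = (470 - 469)*(-161) = 1*(-161) = -161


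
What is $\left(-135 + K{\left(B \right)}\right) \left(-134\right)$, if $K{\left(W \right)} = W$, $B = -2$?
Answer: $18358$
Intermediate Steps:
$\left(-135 + K{\left(B \right)}\right) \left(-134\right) = \left(-135 - 2\right) \left(-134\right) = \left(-137\right) \left(-134\right) = 18358$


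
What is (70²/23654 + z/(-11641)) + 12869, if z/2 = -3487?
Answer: 1771890560931/137678107 ≈ 12870.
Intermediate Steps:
z = -6974 (z = 2*(-3487) = -6974)
(70²/23654 + z/(-11641)) + 12869 = (70²/23654 - 6974/(-11641)) + 12869 = (4900*(1/23654) - 6974*(-1/11641)) + 12869 = (2450/11827 + 6974/11641) + 12869 = 111001948/137678107 + 12869 = 1771890560931/137678107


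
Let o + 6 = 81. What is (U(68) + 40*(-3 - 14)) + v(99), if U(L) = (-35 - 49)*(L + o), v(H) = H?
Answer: -12593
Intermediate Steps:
o = 75 (o = -6 + 81 = 75)
U(L) = -6300 - 84*L (U(L) = (-35 - 49)*(L + 75) = -84*(75 + L) = -6300 - 84*L)
(U(68) + 40*(-3 - 14)) + v(99) = ((-6300 - 84*68) + 40*(-3 - 14)) + 99 = ((-6300 - 5712) + 40*(-17)) + 99 = (-12012 - 680) + 99 = -12692 + 99 = -12593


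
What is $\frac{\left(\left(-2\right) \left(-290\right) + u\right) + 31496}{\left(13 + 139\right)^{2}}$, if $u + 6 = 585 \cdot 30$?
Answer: $\frac{12405}{5776} \approx 2.1477$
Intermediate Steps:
$u = 17544$ ($u = -6 + 585 \cdot 30 = -6 + 17550 = 17544$)
$\frac{\left(\left(-2\right) \left(-290\right) + u\right) + 31496}{\left(13 + 139\right)^{2}} = \frac{\left(\left(-2\right) \left(-290\right) + 17544\right) + 31496}{\left(13 + 139\right)^{2}} = \frac{\left(580 + 17544\right) + 31496}{152^{2}} = \frac{18124 + 31496}{23104} = 49620 \cdot \frac{1}{23104} = \frac{12405}{5776}$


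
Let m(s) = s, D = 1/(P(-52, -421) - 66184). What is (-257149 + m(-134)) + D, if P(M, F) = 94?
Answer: -17003833471/66090 ≈ -2.5728e+5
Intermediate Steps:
D = -1/66090 (D = 1/(94 - 66184) = 1/(-66090) = -1/66090 ≈ -1.5131e-5)
(-257149 + m(-134)) + D = (-257149 - 134) - 1/66090 = -257283 - 1/66090 = -17003833471/66090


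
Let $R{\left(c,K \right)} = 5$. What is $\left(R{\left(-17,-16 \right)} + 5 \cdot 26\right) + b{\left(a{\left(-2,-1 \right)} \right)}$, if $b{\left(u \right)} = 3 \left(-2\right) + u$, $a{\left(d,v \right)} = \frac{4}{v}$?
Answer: $125$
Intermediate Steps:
$b{\left(u \right)} = -6 + u$
$\left(R{\left(-17,-16 \right)} + 5 \cdot 26\right) + b{\left(a{\left(-2,-1 \right)} \right)} = \left(5 + 5 \cdot 26\right) - \left(6 - \frac{4}{-1}\right) = \left(5 + 130\right) + \left(-6 + 4 \left(-1\right)\right) = 135 - 10 = 125$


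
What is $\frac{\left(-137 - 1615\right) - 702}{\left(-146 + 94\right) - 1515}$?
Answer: $\frac{2454}{1567} \approx 1.566$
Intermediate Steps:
$\frac{\left(-137 - 1615\right) - 702}{\left(-146 + 94\right) - 1515} = \frac{\left(-137 - 1615\right) - 702}{-52 - 1515} = \frac{-1752 - 702}{-1567} = \left(-2454\right) \left(- \frac{1}{1567}\right) = \frac{2454}{1567}$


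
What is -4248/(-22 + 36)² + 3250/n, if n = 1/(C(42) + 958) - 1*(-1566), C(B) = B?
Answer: -1503843062/76734049 ≈ -19.598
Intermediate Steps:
n = 1566001/1000 (n = 1/(42 + 958) - 1*(-1566) = 1/1000 + 1566 = 1566001/1000 ≈ 1566.0)
-4248/(-22 + 36)² + 3250/n = -4248/(-22 + 36)² + 3250/(1566001/1000) = -4248/(14²) + 3250*(1000/1566001) = -4248/196 + 3250000/1566001 = -4248*1/196 + 3250000/1566001 = -1062/49 + 3250000/1566001 = -1503843062/76734049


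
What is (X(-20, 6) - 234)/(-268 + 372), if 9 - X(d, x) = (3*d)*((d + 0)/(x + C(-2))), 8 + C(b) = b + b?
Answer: -25/104 ≈ -0.24038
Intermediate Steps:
C(b) = -8 + 2*b (C(b) = -8 + (b + b) = -8 + 2*b)
X(d, x) = 9 - 3*d²/(-12 + x) (X(d, x) = 9 - 3*d*(d + 0)/(x + (-8 + 2*(-2))) = 9 - 3*d*d/(x + (-8 - 4)) = 9 - 3*d*d/(x - 12) = 9 - 3*d*d/(-12 + x) = 9 - 3*d²/(-12 + x))
(X(-20, 6) - 234)/(-268 + 372) = (3*(-36 - 1*(-20)² + 3*6)/(-12 + 6) - 234)/(-268 + 372) = (3*(-36 - 1*400 + 18)/(-6) - 234)/104 = (3*(-⅙)*(-36 - 400 + 18) - 234)*(1/104) = (3*(-⅙)*(-418) - 234)*(1/104) = (209 - 234)*(1/104) = -25*1/104 = -25/104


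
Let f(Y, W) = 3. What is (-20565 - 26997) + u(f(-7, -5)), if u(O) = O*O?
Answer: -47553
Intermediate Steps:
u(O) = O**2
(-20565 - 26997) + u(f(-7, -5)) = (-20565 - 26997) + 3**2 = -47562 + 9 = -47553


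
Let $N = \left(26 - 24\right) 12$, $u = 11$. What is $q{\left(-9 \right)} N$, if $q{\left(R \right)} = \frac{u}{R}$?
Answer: $- \frac{88}{3} \approx -29.333$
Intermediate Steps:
$q{\left(R \right)} = \frac{11}{R}$
$N = 24$ ($N = 2 \cdot 12 = 24$)
$q{\left(-9 \right)} N = \frac{11}{-9} \cdot 24 = 11 \left(- \frac{1}{9}\right) 24 = \left(- \frac{11}{9}\right) 24 = - \frac{88}{3}$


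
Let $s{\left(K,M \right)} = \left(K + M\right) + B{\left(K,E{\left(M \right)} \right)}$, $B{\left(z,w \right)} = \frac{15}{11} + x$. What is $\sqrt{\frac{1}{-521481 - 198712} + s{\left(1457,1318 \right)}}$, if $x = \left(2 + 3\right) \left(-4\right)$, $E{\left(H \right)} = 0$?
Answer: $\frac{\sqrt{172989472214543127}}{7922123} \approx 52.501$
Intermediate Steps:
$x = -20$ ($x = 5 \left(-4\right) = -20$)
$B{\left(z,w \right)} = - \frac{205}{11}$ ($B{\left(z,w \right)} = \frac{15}{11} - 20 = - \frac{205}{11}$)
$s{\left(K,M \right)} = - \frac{205}{11} + K + M$ ($s{\left(K,M \right)} = \left(K + M\right) - \frac{205}{11} = - \frac{205}{11} + K + M$)
$\sqrt{\frac{1}{-521481 - 198712} + s{\left(1457,1318 \right)}} = \sqrt{\frac{1}{-521481 - 198712} + \left(- \frac{205}{11} + 1457 + 1318\right)} = \sqrt{\frac{1}{-720193} + \frac{30320}{11}} = \sqrt{- \frac{1}{720193} + \frac{30320}{11}} = \sqrt{\frac{21836251749}{7922123}} = \frac{\sqrt{172989472214543127}}{7922123}$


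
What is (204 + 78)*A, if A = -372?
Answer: -104904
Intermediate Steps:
(204 + 78)*A = (204 + 78)*(-372) = 282*(-372) = -104904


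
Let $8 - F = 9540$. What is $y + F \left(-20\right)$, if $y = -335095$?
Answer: $-144455$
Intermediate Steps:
$F = -9532$ ($F = 8 - 9540 = -9532$)
$y + F \left(-20\right) = -335095 - -190640 = -335095 + 190640 = -144455$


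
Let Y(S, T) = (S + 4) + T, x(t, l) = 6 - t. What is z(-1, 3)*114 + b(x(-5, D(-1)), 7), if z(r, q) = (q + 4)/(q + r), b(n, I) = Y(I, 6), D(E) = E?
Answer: 416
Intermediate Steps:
Y(S, T) = 4 + S + T (Y(S, T) = (4 + S) + T = 4 + S + T)
b(n, I) = 10 + I (b(n, I) = 4 + I + 6 = 10 + I)
z(r, q) = (4 + q)/(q + r)
z(-1, 3)*114 + b(x(-5, D(-1)), 7) = ((4 + 3)/(3 - 1))*114 + (10 + 7) = (7/2)*114 + 17 = 399 + 17 = 416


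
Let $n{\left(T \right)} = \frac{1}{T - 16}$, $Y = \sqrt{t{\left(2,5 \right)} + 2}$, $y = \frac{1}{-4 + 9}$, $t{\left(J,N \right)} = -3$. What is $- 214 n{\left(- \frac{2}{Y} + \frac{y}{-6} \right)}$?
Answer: $\frac{3088020}{234961} + \frac{385200 i}{234961} \approx 13.143 + 1.6394 i$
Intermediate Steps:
$y = \frac{1}{5} \approx 0.2$
$Y = i$ ($Y = \sqrt{-3 + 2} = \sqrt{-1} = i \approx 1.0 i$)
$n{\left(T \right)} = \frac{1}{-16 + T}$
$- 214 n{\left(- \frac{2}{Y} + \frac{y}{-6} \right)} = - \frac{214}{-16 + \left(- \frac{2}{i} + \frac{1}{5 \left(-6\right)}\right)} = - \frac{214}{-16 + \left(- 2 \left(- i\right) + \frac{1}{5} \left(- \frac{1}{6}\right)\right)} = - \frac{214}{-16 - \left(\frac{1}{30} - 2 i\right)} = - \frac{214}{- \frac{481}{30} + 2 i} = - 214 \frac{900 \left(- \frac{481}{30} - 2 i\right)}{234961} = - \frac{192600 \left(- \frac{481}{30} - 2 i\right)}{234961}$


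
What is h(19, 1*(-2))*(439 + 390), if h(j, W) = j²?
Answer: 299269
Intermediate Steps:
h(19, 1*(-2))*(439 + 390) = 19²*(439 + 390) = 361*829 = 299269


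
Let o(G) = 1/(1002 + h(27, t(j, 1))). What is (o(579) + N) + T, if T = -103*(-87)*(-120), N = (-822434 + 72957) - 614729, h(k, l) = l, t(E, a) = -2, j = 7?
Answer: -2439525999/1000 ≈ -2.4395e+6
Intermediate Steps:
N = -1364206 (N = -749477 - 614729 = -1364206)
T = -1075320 (T = 8961*(-120) = -1075320)
o(G) = 1/1000 (o(G) = 1/(1002 - 2) = 1/1000)
(o(579) + N) + T = (1/1000 - 1364206) - 1075320 = -1364205999/1000 - 1075320 = -2439525999/1000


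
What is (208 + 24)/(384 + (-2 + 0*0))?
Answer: 116/191 ≈ 0.60733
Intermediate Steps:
(208 + 24)/(384 + (-2 + 0*0)) = 232/(384 + (-2 + 0)) = 232/(384 - 2) = 232/382 = 232*(1/382) = 116/191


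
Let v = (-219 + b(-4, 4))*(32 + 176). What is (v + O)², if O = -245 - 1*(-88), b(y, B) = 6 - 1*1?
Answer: 1995319561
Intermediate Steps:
b(y, B) = 5 (b(y, B) = 6 - 1 = 5)
O = -157 (O = -245 + 88 = -157)
v = -44512 (v = (-219 + 5)*(32 + 176) = -214*208 = -44512)
(v + O)² = (-44512 - 157)² = (-44669)² = 1995319561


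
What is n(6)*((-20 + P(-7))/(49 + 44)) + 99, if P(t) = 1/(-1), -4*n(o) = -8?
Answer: 3055/31 ≈ 98.548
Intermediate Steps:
n(o) = 2 (n(o) = -¼*(-8) = 2)
P(t) = -1
n(6)*((-20 + P(-7))/(49 + 44)) + 99 = 2*((-20 - 1)/(49 + 44)) + 99 = 2*(-21/93) + 99 = 2*(-21*1/93) + 99 = 2*(-7/31) + 99 = -14/31 + 99 = 3055/31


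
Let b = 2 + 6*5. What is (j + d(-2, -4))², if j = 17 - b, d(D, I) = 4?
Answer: 121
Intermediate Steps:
b = 32 (b = 2 + 30 = 32)
j = -15 (j = 17 - 1*32 = 17 - 32 = -15)
(j + d(-2, -4))² = (-15 + 4)² = (-11)² = 121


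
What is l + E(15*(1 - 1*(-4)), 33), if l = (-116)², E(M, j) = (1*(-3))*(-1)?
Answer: 13459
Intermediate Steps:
E(M, j) = 3 (E(M, j) = -3*(-1) = 3)
l = 13456
l + E(15*(1 - 1*(-4)), 33) = 13456 + 3 = 13459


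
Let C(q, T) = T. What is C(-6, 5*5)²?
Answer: 625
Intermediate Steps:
C(-6, 5*5)² = (5*5)² = 25² = 625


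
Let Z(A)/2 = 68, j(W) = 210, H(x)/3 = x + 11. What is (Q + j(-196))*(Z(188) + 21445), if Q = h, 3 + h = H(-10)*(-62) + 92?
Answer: 2438653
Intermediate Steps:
H(x) = 33 + 3*x (H(x) = 3*(x + 11) = 3*(11 + x) = 33 + 3*x)
h = -97 (h = -3 + ((33 + 3*(-10))*(-62) + 92) = -3 + ((33 - 30)*(-62) + 92) = -3 + (3*(-62) + 92) = -3 + (-186 + 92) = -3 - 94 = -97)
Z(A) = 136 (Z(A) = 2*68 = 136)
Q = -97
(Q + j(-196))*(Z(188) + 21445) = (-97 + 210)*(136 + 21445) = 113*21581 = 2438653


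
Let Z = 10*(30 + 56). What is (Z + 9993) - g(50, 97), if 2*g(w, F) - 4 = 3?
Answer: 21699/2 ≈ 10850.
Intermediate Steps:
g(w, F) = 7/2 (g(w, F) = 2 + (½)*3 = 2 + 3/2 = 7/2)
Z = 860 (Z = 10*86 = 860)
(Z + 9993) - g(50, 97) = (860 + 9993) - 1*7/2 = 10853 - 7/2 = 21699/2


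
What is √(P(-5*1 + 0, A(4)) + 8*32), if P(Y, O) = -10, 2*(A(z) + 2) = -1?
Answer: √246 ≈ 15.684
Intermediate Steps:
A(z) = -5/2 (A(z) = -2 + (½)*(-1) = -2 - ½ = -5/2)
√(P(-5*1 + 0, A(4)) + 8*32) = √(-10 + 8*32) = √(-10 + 256) = √246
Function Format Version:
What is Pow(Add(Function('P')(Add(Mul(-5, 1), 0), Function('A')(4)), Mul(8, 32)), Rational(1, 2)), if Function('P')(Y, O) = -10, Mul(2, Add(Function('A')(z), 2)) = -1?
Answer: Pow(246, Rational(1, 2)) ≈ 15.684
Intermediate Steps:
Function('A')(z) = Rational(-5, 2) (Function('A')(z) = Add(-2, Mul(Rational(1, 2), -1)) = Add(-2, Rational(-1, 2)) = Rational(-5, 2))
Pow(Add(Function('P')(Add(Mul(-5, 1), 0), Function('A')(4)), Mul(8, 32)), Rational(1, 2)) = Pow(Add(-10, Mul(8, 32)), Rational(1, 2)) = Pow(Add(-10, 256), Rational(1, 2)) = Pow(246, Rational(1, 2))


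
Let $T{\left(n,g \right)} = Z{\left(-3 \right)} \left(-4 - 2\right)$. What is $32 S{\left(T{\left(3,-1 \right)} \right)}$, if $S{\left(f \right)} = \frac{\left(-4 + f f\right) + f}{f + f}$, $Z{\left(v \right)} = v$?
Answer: $\frac{2704}{9} \approx 300.44$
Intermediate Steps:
$T{\left(n,g \right)} = 18$ ($T{\left(n,g \right)} = - 3 \left(-4 - 2\right) = \left(-3\right) \left(-6\right) = 18$)
$S{\left(f \right)} = \frac{-4 + f + f^{2}}{2 f}$ ($S{\left(f \right)} = \frac{\left(-4 + f^{2}\right) + f}{2 f} = \left(-4 + f + f^{2}\right) \frac{1}{2 f} = \frac{-4 + f + f^{2}}{2 f}$)
$32 S{\left(T{\left(3,-1 \right)} \right)} = 32 \frac{-4 + 18 \left(1 + 18\right)}{2 \cdot 18} = 32 \cdot \frac{1}{2} \cdot \frac{1}{18} \left(-4 + 18 \cdot 19\right) = 32 \cdot \frac{1}{2} \cdot \frac{1}{18} \left(-4 + 342\right) = 32 \cdot \frac{1}{2} \cdot \frac{1}{18} \cdot 338 = 32 \cdot \frac{169}{18} = \frac{2704}{9}$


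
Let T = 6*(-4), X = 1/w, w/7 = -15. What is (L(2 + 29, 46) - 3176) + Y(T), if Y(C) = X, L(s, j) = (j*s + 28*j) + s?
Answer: -45256/105 ≈ -431.01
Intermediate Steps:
w = -105 (w = 7*(-15) = -105)
X = -1/105 (X = 1/(-105) = -1/105 ≈ -0.0095238)
T = -24
L(s, j) = s + 28*j + j*s (L(s, j) = (28*j + j*s) + s = s + 28*j + j*s)
Y(C) = -1/105
(L(2 + 29, 46) - 3176) + Y(T) = (((2 + 29) + 28*46 + 46*(2 + 29)) - 3176) - 1/105 = ((31 + 1288 + 46*31) - 3176) - 1/105 = ((31 + 1288 + 1426) - 3176) - 1/105 = (2745 - 3176) - 1/105 = -431 - 1/105 = -45256/105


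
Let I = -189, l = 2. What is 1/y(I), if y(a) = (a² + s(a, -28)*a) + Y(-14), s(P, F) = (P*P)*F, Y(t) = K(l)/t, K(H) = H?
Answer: 7/1323498770 ≈ 5.2890e-9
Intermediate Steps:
Y(t) = 2/t
s(P, F) = F*P² (s(P, F) = P²*F = F*P²)
y(a) = -⅐ + a² - 28*a³ (y(a) = (a² + (-28*a²)*a) + 2/(-14) = (a² - 28*a³) + 2*(-1/14) = (a² - 28*a³) - ⅐ = -⅐ + a² - 28*a³)
1/y(I) = 1/(-⅐ + (-189)² - 28*(-189)³) = 1/(-⅐ + 35721 - 28*(-6751269)) = 1/(-⅐ + 35721 + 189035532) = 1/(1323498770/7) = 7/1323498770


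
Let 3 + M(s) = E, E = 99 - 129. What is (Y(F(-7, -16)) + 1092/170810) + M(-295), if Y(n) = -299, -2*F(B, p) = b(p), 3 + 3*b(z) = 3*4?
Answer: -28353914/85405 ≈ -331.99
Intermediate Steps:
b(z) = 3 (b(z) = -1 + (3*4)/3 = -1 + (⅓)*12 = -1 + 4 = 3)
E = -30
F(B, p) = -3/2 (F(B, p) = -½*3 = -3/2)
M(s) = -33 (M(s) = -3 - 30 = -33)
(Y(F(-7, -16)) + 1092/170810) + M(-295) = (-299 + 1092/170810) - 33 = (-299 + 1092*(1/170810)) - 33 = (-299 + 546/85405) - 33 = -25535549/85405 - 33 = -28353914/85405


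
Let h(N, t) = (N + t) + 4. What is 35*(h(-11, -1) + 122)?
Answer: 3990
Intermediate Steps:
h(N, t) = 4 + N + t
35*(h(-11, -1) + 122) = 35*((4 - 11 - 1) + 122) = 35*(-8 + 122) = 35*114 = 3990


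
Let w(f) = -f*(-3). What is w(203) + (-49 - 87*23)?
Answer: -1441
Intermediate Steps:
w(f) = 3*f
w(203) + (-49 - 87*23) = 3*203 + (-49 - 87*23) = 609 + (-49 - 2001) = 609 - 2050 = -1441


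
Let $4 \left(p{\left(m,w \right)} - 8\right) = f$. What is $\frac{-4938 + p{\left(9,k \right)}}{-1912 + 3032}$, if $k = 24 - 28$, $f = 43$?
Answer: $- \frac{2811}{640} \approx -4.3922$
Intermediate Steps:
$k = -4$ ($k = 24 - 28 = -4$)
$p{\left(m,w \right)} = \frac{75}{4}$ ($p{\left(m,w \right)} = 8 + \frac{1}{4} \cdot 43 = 8 + \frac{43}{4} = \frac{75}{4}$)
$\frac{-4938 + p{\left(9,k \right)}}{-1912 + 3032} = \frac{-4938 + \frac{75}{4}}{-1912 + 3032} = - \frac{19677}{4 \cdot 1120} = \left(- \frac{19677}{4}\right) \frac{1}{1120} = - \frac{2811}{640}$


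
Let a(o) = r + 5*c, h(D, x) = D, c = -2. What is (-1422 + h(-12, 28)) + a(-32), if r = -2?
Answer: -1446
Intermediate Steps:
a(o) = -12 (a(o) = -2 + 5*(-2) = -2 - 10 = -12)
(-1422 + h(-12, 28)) + a(-32) = (-1422 - 12) - 12 = -1434 - 12 = -1446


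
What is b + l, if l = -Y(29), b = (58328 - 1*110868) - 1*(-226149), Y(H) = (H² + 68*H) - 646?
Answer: 171442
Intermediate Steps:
Y(H) = -646 + H² + 68*H
b = 173609 (b = (58328 - 110868) + 226149 = -52540 + 226149 = 173609)
l = -2167 (l = -(-646 + 29² + 68*29) = -(-646 + 841 + 1972) = -1*2167 = -2167)
b + l = 173609 - 2167 = 171442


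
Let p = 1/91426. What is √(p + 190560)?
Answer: √1592836440077986/91426 ≈ 436.53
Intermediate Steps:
p = 1/91426 ≈ 1.0938e-5
√(p + 190560) = √(1/91426 + 190560) = √(17422138561/91426) = √1592836440077986/91426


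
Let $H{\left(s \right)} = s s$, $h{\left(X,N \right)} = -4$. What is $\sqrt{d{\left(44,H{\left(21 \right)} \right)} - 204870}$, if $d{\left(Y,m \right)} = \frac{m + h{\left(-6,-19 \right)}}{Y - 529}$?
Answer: $\frac{i \sqrt{48190757695}}{485} \approx 452.63 i$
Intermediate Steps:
$H{\left(s \right)} = s^{2}$
$d{\left(Y,m \right)} = \frac{-4 + m}{-529 + Y}$ ($d{\left(Y,m \right)} = \frac{m - 4}{Y - 529} = \frac{-4 + m}{-529 + Y}$)
$\sqrt{d{\left(44,H{\left(21 \right)} \right)} - 204870} = \sqrt{\frac{-4 + 21^{2}}{-529 + 44} - 204870} = \sqrt{\frac{-4 + 441}{-485} - 204870} = \sqrt{\left(- \frac{1}{485}\right) 437 - 204870} = \sqrt{- \frac{437}{485} - 204870} = \sqrt{- \frac{99362387}{485}} = \frac{i \sqrt{48190757695}}{485}$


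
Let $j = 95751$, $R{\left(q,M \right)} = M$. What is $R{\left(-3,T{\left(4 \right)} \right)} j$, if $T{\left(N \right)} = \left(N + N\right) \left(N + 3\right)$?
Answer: $5362056$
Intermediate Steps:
$T{\left(N \right)} = 2 N \left(3 + N\right)$
$R{\left(-3,T{\left(4 \right)} \right)} j = 2 \cdot 4 \left(3 + 4\right) 95751 = 2 \cdot 4 \cdot 7 \cdot 95751 = 56 \cdot 95751 = 5362056$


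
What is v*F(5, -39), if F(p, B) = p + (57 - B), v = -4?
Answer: -404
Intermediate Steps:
F(p, B) = 57 + p - B
v*F(5, -39) = -4*(57 + 5 - 1*(-39)) = -4*(57 + 5 + 39) = -4*101 = -404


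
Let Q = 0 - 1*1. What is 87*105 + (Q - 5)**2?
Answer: 9171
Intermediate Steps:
Q = -1 (Q = 0 - 1 = -1)
87*105 + (Q - 5)**2 = 87*105 + (-1 - 5)**2 = 9135 + (-6)**2 = 9135 + 36 = 9171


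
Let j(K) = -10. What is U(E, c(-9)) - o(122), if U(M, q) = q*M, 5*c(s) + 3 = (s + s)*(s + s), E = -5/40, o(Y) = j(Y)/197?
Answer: -62837/7880 ≈ -7.9742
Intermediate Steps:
o(Y) = -10/197
E = -⅛ (E = -5*1/40 = -⅛ ≈ -0.12500)
c(s) = -⅗ + 4*s²/5 (c(s) = -⅗ + ((s + s)*(s + s))/5 = -⅗ + ((2*s)*(2*s))/5 = -⅗ + (4*s²)/5 = -⅗ + 4*s²/5)
U(M, q) = M*q
U(E, c(-9)) - o(122) = -(-⅗ + (⅘)*(-9)²)/8 - 1*(-10/197) = -(-⅗ + (⅘)*81)/8 + 10/197 = -(-⅗ + 324/5)/8 + 10/197 = -⅛*321/5 + 10/197 = -321/40 + 10/197 = -62837/7880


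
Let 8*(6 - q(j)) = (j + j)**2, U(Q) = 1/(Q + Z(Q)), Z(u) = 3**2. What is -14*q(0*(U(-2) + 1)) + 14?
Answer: -70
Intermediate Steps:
Z(u) = 9
U(Q) = 1/(9 + Q) (U(Q) = 1/(Q + 9) = 1/(9 + Q))
q(j) = 6 - j**2/2 (q(j) = 6 - (j + j)**2/8 = 6 - 4*j**2/8 = 6 - j**2/2)
-14*q(0*(U(-2) + 1)) + 14 = -14*(6 - (0*(1/(9 - 2) + 1))**2/2) + 14 = -14*(6 - (0*(1/7 + 1))**2/2) + 14 = -14*(6 - (0*(8/7))**2/2) + 14 = -14*(6 - 1/2*0**2) + 14 = -14*(6 - 1/2*0) + 14 = -14*(6 + 0) + 14 = -14*6 + 14 = -84 + 14 = -70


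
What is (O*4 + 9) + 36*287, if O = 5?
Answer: 10361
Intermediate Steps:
(O*4 + 9) + 36*287 = (5*4 + 9) + 36*287 = (20 + 9) + 10332 = 29 + 10332 = 10361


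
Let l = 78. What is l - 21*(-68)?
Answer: 1506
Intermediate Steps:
l - 21*(-68) = 78 - 21*(-68) = 78 + 1428 = 1506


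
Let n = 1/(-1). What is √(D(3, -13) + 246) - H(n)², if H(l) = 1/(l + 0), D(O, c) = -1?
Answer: -1 + 7*√5 ≈ 14.652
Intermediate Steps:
n = -1
H(l) = 1/l
√(D(3, -13) + 246) - H(n)² = √(-1 + 246) - (1/(-1))² = √245 - 1*(-1)² = 7*√5 - 1*1 = 7*√5 - 1 = -1 + 7*√5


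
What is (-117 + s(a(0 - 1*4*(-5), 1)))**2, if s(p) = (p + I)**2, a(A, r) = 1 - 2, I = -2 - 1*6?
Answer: 1296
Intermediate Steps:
I = -8 (I = -2 - 6 = -8)
a(A, r) = -1
s(p) = (-8 + p)**2 (s(p) = (p - 8)**2 = (-8 + p)**2)
(-117 + s(a(0 - 1*4*(-5), 1)))**2 = (-117 + (-8 - 1)**2)**2 = (-117 + (-9)**2)**2 = (-117 + 81)**2 = (-36)**2 = 1296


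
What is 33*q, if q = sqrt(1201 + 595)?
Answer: 66*sqrt(449) ≈ 1398.5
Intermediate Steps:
q = 2*sqrt(449) (q = sqrt(1796) = 2*sqrt(449) ≈ 42.379)
33*q = 33*(2*sqrt(449)) = 66*sqrt(449)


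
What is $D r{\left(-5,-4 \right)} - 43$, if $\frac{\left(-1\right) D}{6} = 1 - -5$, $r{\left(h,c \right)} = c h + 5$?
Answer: $-943$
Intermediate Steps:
$r{\left(h,c \right)} = 5 + c h$
$D = -36$ ($D = - 6 \left(1 - -5\right) = - 6 \left(1 + 5\right) = \left(-6\right) 6 = -36$)
$D r{\left(-5,-4 \right)} - 43 = - 36 \left(5 - -20\right) - 43 = - 36 \left(5 + 20\right) - 43 = \left(-36\right) 25 - 43 = -900 - 43 = -943$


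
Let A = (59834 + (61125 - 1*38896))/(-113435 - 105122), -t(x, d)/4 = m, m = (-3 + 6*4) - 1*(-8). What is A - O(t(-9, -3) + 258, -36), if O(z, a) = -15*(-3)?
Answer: -9917128/218557 ≈ -45.375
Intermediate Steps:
m = 29 (m = (-3 + 24) + 8 = 21 + 8 = 29)
t(x, d) = -116 (t(x, d) = -4*29 = -116)
O(z, a) = 45
A = -82063/218557 (A = (59834 + (61125 - 38896))/(-218557) = (59834 + 22229)*(-1/218557) = 82063*(-1/218557) = -82063/218557 ≈ -0.37548)
A - O(t(-9, -3) + 258, -36) = -82063/218557 - 1*45 = -82063/218557 - 45 = -9917128/218557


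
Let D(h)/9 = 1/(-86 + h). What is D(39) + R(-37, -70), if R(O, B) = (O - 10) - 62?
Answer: -5132/47 ≈ -109.19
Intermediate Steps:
R(O, B) = -72 + O (R(O, B) = (-10 + O) - 62 = -72 + O)
D(h) = 9/(-86 + h)
D(39) + R(-37, -70) = 9/(-86 + 39) + (-72 - 37) = 9/(-47) - 109 = 9*(-1/47) - 109 = -9/47 - 109 = -5132/47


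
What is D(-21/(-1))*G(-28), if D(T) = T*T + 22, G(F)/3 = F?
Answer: -38892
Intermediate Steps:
G(F) = 3*F
D(T) = 22 + T**2 (D(T) = T**2 + 22 = 22 + T**2)
D(-21/(-1))*G(-28) = (22 + (-21/(-1))**2)*(3*(-28)) = (22 + (-21*(-1))**2)*(-84) = (22 + 21**2)*(-84) = (22 + 441)*(-84) = 463*(-84) = -38892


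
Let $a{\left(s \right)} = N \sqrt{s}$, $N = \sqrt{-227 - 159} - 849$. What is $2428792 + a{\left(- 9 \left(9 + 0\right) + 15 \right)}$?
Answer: $2428792 + i \sqrt{66} \left(-849 + i \sqrt{386}\right) \approx 2.4286 \cdot 10^{6} - 6897.3 i$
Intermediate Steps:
$N = -849 + i \sqrt{386}$ ($N = \sqrt{-386} - 849 = i \sqrt{386} - 849 = -849 + i \sqrt{386} \approx -849.0 + 19.647 i$)
$a{\left(s \right)} = \sqrt{s} \left(-849 + i \sqrt{386}\right)$ ($a{\left(s \right)} = \left(-849 + i \sqrt{386}\right) \sqrt{s} = \sqrt{s} \left(-849 + i \sqrt{386}\right)$)
$2428792 + a{\left(- 9 \left(9 + 0\right) + 15 \right)} = 2428792 + \sqrt{- 9 \left(9 + 0\right) + 15} \left(-849 + i \sqrt{386}\right) = 2428792 + \sqrt{\left(-9\right) 9 + 15} \left(-849 + i \sqrt{386}\right) = 2428792 + \sqrt{-81 + 15} \left(-849 + i \sqrt{386}\right) = 2428792 + \sqrt{-66} \left(-849 + i \sqrt{386}\right) = 2428792 + i \sqrt{66} \left(-849 + i \sqrt{386}\right)$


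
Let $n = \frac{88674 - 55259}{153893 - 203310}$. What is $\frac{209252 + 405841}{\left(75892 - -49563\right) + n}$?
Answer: $\frac{10132016927}{2066525440} \approx 4.9029$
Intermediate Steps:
$n = - \frac{33415}{49417}$ ($n = \frac{33415}{-49417} = 33415 \left(- \frac{1}{49417}\right) = - \frac{33415}{49417} \approx -0.67618$)
$\frac{209252 + 405841}{\left(75892 - -49563\right) + n} = \frac{209252 + 405841}{\left(75892 - -49563\right) - \frac{33415}{49417}} = \frac{615093}{\left(75892 + 49563\right) - \frac{33415}{49417}} = \frac{615093}{125455 - \frac{33415}{49417}} = \frac{615093}{\frac{6199576320}{49417}} = 615093 \cdot \frac{49417}{6199576320} = \frac{10132016927}{2066525440}$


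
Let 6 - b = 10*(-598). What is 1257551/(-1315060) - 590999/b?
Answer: -392363422613/3935974580 ≈ -99.687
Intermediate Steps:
b = 5986 (b = 6 - 10*(-598) = 6 - 1*(-5980) = 6 + 5980 = 5986)
1257551/(-1315060) - 590999/b = 1257551/(-1315060) - 590999/5986 = 1257551*(-1/1315060) - 590999*1/5986 = -1257551/1315060 - 590999/5986 = -392363422613/3935974580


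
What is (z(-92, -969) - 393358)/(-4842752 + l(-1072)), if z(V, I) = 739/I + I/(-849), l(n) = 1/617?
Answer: 66555346016672/819384238344141 ≈ 0.081226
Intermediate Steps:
l(n) = 1/617
z(V, I) = 739/I - I/849 (z(V, I) = 739/I + I*(-1/849) = 739/I - I/849)
(z(-92, -969) - 393358)/(-4842752 + l(-1072)) = ((739/(-969) - 1/849*(-969)) - 393358)/(-4842752 + 1/617) = ((739*(-1/969) + 323/283) - 393358)/(-2987977983/617) = ((-739/969 + 323/283) - 393358)*(-617/2987977983) = (103850/274227 - 393358)*(-617/2987977983) = -107869280416/274227*(-617/2987977983) = 66555346016672/819384238344141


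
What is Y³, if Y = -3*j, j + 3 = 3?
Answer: 0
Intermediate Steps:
j = 0 (j = -3 + 3 = 0)
Y = 0 (Y = -3*0 = 0)
Y³ = 0³ = 0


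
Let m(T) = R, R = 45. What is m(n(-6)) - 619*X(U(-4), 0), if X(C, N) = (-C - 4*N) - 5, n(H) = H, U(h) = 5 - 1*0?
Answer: 6235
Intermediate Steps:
U(h) = 5 (U(h) = 5 + 0 = 5)
m(T) = 45
X(C, N) = -5 - C - 4*N
m(n(-6)) - 619*X(U(-4), 0) = 45 - 619*(-5 - 1*5 - 4*0) = 45 - 619*(-5 - 5 + 0) = 45 - 619*(-10) = 45 - 1*(-6190) = 45 + 6190 = 6235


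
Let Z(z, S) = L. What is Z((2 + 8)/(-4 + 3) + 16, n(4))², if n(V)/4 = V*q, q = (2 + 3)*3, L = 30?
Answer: 900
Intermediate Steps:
q = 15 (q = 5*3 = 15)
n(V) = 60*V (n(V) = 4*(V*15) = 4*(15*V) = 60*V)
Z(z, S) = 30
Z((2 + 8)/(-4 + 3) + 16, n(4))² = 30² = 900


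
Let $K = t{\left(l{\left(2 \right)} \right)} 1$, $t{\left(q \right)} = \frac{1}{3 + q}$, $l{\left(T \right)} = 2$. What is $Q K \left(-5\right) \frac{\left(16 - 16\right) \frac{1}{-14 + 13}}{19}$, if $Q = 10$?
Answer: $0$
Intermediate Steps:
$K = \frac{1}{5}$ ($K = \frac{1}{3 + 2} \cdot 1 = \frac{1}{5} \cdot 1 = \frac{1}{5} \approx 0.2$)
$Q K \left(-5\right) \frac{\left(16 - 16\right) \frac{1}{-14 + 13}}{19} = 10 \cdot \frac{1}{5} \left(-5\right) \frac{\left(16 - 16\right) \frac{1}{-14 + 13}}{19} = 2 \left(-5\right) \frac{0}{-1} \cdot \frac{1}{19} = - 10 \cdot 0 \left(-1\right) \frac{1}{19} = - 10 \cdot 0 \cdot \frac{1}{19} = \left(-10\right) 0 = 0$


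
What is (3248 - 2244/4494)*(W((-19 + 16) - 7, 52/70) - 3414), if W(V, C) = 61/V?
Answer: -41594879989/3745 ≈ -1.1107e+7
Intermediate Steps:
(3248 - 2244/4494)*(W((-19 + 16) - 7, 52/70) - 3414) = (3248 - 2244/4494)*(61/((-19 + 16) - 7) - 3414) = (3248 - 2244*1/4494)*(61/(-3 - 7) - 3414) = (3248 - 374/749)*(61/(-10) - 3414) = 2432378*(61*(-1/10) - 3414)/749 = 2432378*(-61/10 - 3414)/749 = (2432378/749)*(-34201/10) = -41594879989/3745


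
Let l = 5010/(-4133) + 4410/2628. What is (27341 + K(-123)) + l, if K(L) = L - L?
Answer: 16498332663/603418 ≈ 27341.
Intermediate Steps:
K(L) = 0
l = 281125/603418 (l = 5010*(-1/4133) + 4410*(1/2628) = -5010/4133 + 245/146 = 281125/603418 ≈ 0.46589)
(27341 + K(-123)) + l = (27341 + 0) + 281125/603418 = 27341 + 281125/603418 = 16498332663/603418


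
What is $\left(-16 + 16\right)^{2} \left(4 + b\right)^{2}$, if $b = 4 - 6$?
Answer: $0$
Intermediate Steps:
$b = -2$ ($b = 4 - 6 = -2$)
$\left(-16 + 16\right)^{2} \left(4 + b\right)^{2} = \left(-16 + 16\right)^{2} \left(4 - 2\right)^{2} = 0^{2} \cdot 2^{2} = 0 \cdot 4 = 0$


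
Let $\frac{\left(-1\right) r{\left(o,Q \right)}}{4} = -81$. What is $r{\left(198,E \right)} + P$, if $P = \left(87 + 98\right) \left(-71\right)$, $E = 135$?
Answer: $-12811$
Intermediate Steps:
$r{\left(o,Q \right)} = 324$ ($r{\left(o,Q \right)} = \left(-4\right) \left(-81\right) = 324$)
$P = -13135$ ($P = 185 \left(-71\right) = -13135$)
$r{\left(198,E \right)} + P = 324 - 13135 = -12811$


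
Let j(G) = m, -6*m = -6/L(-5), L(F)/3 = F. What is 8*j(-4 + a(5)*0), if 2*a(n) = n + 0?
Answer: -8/15 ≈ -0.53333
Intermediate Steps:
L(F) = 3*F
a(n) = n/2 (a(n) = (n + 0)/2 = n/2)
m = -1/15 (m = -(-1)/(3*(-5)) = -(-1)/(-15) = -(-1)*(-1)/15 = -⅙*⅖ = -1/15 ≈ -0.066667)
j(G) = -1/15
8*j(-4 + a(5)*0) = 8*(-1/15) = -8/15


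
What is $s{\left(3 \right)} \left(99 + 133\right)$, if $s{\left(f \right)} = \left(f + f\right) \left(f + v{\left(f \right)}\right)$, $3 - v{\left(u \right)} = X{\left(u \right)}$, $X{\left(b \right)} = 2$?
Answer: $5568$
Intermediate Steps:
$v{\left(u \right)} = 1$ ($v{\left(u \right)} = 3 - 2 = 1$)
$s{\left(f \right)} = 2 f \left(1 + f\right)$ ($s{\left(f \right)} = \left(f + f\right) \left(f + 1\right) = 2 f \left(1 + f\right)$)
$s{\left(3 \right)} \left(99 + 133\right) = 2 \cdot 3 \left(1 + 3\right) \left(99 + 133\right) = 2 \cdot 3 \cdot 4 \cdot 232 = 24 \cdot 232 = 5568$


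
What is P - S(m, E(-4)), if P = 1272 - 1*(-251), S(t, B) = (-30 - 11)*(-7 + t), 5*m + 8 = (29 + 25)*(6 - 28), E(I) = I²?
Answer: -42856/5 ≈ -8571.2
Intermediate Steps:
m = -1196/5 (m = -8/5 + ((29 + 25)*(6 - 28))/5 = -8/5 + (54*(-22))/5 = -8/5 + (⅕)*(-1188) = -8/5 - 1188/5 = -1196/5 ≈ -239.20)
S(t, B) = 287 - 41*t (S(t, B) = -41*(-7 + t) = 287 - 41*t)
P = 1523 (P = 1272 + 251 = 1523)
P - S(m, E(-4)) = 1523 - (287 - 41*(-1196/5)) = 1523 - (287 + 49036/5) = 1523 - 1*50471/5 = 1523 - 50471/5 = -42856/5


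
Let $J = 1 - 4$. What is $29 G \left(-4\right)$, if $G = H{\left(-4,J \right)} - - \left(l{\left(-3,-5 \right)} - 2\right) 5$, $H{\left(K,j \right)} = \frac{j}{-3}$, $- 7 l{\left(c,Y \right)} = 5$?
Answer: $\frac{10208}{7} \approx 1458.3$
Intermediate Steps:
$l{\left(c,Y \right)} = - \frac{5}{7}$ ($l{\left(c,Y \right)} = \left(- \frac{1}{7}\right) 5 = - \frac{5}{7}$)
$J = -3$ ($J = 1 - 4 = -3$)
$H{\left(K,j \right)} = - \frac{j}{3}$ ($H{\left(K,j \right)} = j \left(- \frac{1}{3}\right) = - \frac{j}{3}$)
$G = - \frac{88}{7}$ ($G = \left(- \frac{1}{3}\right) \left(-3\right) - - \left(- \frac{5}{7} - 2\right) 5 = 1 - - \frac{\left(-19\right) 5}{7} = 1 - \left(-1\right) \left(- \frac{95}{7}\right) = 1 - \frac{95}{7} = - \frac{88}{7} \approx -12.571$)
$29 G \left(-4\right) = 29 \left(- \frac{88}{7}\right) \left(-4\right) = \left(- \frac{2552}{7}\right) \left(-4\right) = \frac{10208}{7}$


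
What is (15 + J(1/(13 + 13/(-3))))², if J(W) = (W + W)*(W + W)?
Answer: 6471936/28561 ≈ 226.60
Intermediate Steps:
J(W) = 4*W² (J(W) = (2*W)*(2*W) = 4*W²)
(15 + J(1/(13 + 13/(-3))))² = (15 + 4*(1/(13 + 13/(-3)))²)² = (15 + 4*(1/(13 + 13*(-⅓)))²)² = (15 + 4*(1/(13 - 13/3))²)² = (15 + 4*(1/(26/3))²)² = (15 + 4*(3/26)²)² = (15 + 4*(9/676))² = (15 + 9/169)² = (2544/169)² = 6471936/28561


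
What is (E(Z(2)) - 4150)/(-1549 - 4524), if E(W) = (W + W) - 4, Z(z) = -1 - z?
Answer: 4160/6073 ≈ 0.68500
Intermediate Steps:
E(W) = -4 + 2*W (E(W) = 2*W - 4 = -4 + 2*W)
(E(Z(2)) - 4150)/(-1549 - 4524) = ((-4 + 2*(-1 - 1*2)) - 4150)/(-1549 - 4524) = ((-4 + 2*(-1 - 2)) - 4150)/(-6073) = ((-4 + 2*(-3)) - 4150)*(-1/6073) = ((-4 - 6) - 4150)*(-1/6073) = (-10 - 4150)*(-1/6073) = -4160*(-1/6073) = 4160/6073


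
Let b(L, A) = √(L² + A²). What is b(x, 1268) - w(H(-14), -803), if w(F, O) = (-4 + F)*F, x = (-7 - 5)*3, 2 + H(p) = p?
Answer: -320 + 4*√100570 ≈ 948.51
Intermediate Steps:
H(p) = -2 + p
x = -36 (x = -12*3 = -36)
w(F, O) = F*(-4 + F)
b(L, A) = √(A² + L²)
b(x, 1268) - w(H(-14), -803) = √(1268² + (-36)²) - (-2 - 14)*(-4 + (-2 - 14)) = √(1607824 + 1296) - (-16)*(-4 - 16) = √1609120 - (-16)*(-20) = 4*√100570 - 1*320 = 4*√100570 - 320 = -320 + 4*√100570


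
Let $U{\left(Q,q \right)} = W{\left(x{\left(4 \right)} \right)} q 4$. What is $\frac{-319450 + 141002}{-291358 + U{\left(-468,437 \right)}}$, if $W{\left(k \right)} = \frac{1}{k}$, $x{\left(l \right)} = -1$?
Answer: $\frac{89224}{146553} \approx 0.60882$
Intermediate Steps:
$U{\left(Q,q \right)} = - 4 q$ ($U{\left(Q,q \right)} = \frac{q}{-1} \cdot 4 = - q 4 = - 4 q$)
$\frac{-319450 + 141002}{-291358 + U{\left(-468,437 \right)}} = \frac{-319450 + 141002}{-291358 - 1748} = - \frac{178448}{-291358 - 1748} = - \frac{178448}{-293106} = \left(-178448\right) \left(- \frac{1}{293106}\right) = \frac{89224}{146553}$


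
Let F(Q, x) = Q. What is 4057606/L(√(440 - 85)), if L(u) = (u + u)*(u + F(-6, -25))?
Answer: 2028803/319 + 12172818*√355/113245 ≈ 8385.2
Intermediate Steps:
L(u) = 2*u*(-6 + u) (L(u) = (u + u)*(u - 6) = (2*u)*(-6 + u) = 2*u*(-6 + u))
4057606/L(√(440 - 85)) = 4057606/((2*√(440 - 85)*(-6 + √(440 - 85)))) = 4057606/((2*√355*(-6 + √355))) = 4057606*(√355/(710*(-6 + √355))) = 2028803*√355/(355*(-6 + √355))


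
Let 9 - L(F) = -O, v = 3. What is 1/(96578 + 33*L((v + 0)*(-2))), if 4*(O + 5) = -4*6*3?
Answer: 1/96116 ≈ 1.0404e-5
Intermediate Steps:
O = -23 (O = -5 + (-4*6*3)/4 = -5 + (-24*3)/4 = -5 + (¼)*(-72) = -5 - 18 = -23)
L(F) = -14 (L(F) = 9 - (-1)*(-23) = 9 - 1*23 = 9 - 23 = -14)
1/(96578 + 33*L((v + 0)*(-2))) = 1/(96578 + 33*(-14)) = 1/(96578 - 462) = 1/96116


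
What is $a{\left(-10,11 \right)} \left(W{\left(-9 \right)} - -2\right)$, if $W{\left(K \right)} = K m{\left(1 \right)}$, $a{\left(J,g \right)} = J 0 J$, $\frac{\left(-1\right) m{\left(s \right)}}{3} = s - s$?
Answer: $0$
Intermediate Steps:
$m{\left(s \right)} = 0$ ($m{\left(s \right)} = - 3 \left(s - s\right) = \left(-3\right) 0 = 0$)
$a{\left(J,g \right)} = 0$ ($a{\left(J,g \right)} = 0 J = 0$)
$W{\left(K \right)} = 0$ ($W{\left(K \right)} = K 0 = 0$)
$a{\left(-10,11 \right)} \left(W{\left(-9 \right)} - -2\right) = 0 \left(0 - -2\right) = 0 \left(0 + \left(-2 + 4\right)\right) = 0 \left(0 + 2\right) = 0 \cdot 2 = 0$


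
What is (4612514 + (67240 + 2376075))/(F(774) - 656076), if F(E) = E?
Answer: -2351943/218434 ≈ -10.767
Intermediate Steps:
(4612514 + (67240 + 2376075))/(F(774) - 656076) = (4612514 + (67240 + 2376075))/(774 - 656076) = (4612514 + 2443315)/(-655302) = 7055829*(-1/655302) = -2351943/218434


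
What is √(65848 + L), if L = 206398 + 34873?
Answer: √307119 ≈ 554.18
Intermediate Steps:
L = 241271
√(65848 + L) = √(65848 + 241271) = √307119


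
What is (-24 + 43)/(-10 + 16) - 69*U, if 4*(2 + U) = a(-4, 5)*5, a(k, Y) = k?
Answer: 2917/6 ≈ 486.17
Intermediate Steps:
U = -7 (U = -2 + (-4*5)/4 = -2 + (¼)*(-20) = -2 - 5 = -7)
(-24 + 43)/(-10 + 16) - 69*U = (-24 + 43)/(-10 + 16) - 69*(-7) = 19/6 + 483 = 2917/6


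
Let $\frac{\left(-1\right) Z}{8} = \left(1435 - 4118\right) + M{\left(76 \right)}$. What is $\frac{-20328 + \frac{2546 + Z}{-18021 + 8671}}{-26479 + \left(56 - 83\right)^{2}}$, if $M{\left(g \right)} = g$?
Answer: $\frac{95045101}{120381250} \approx 0.78953$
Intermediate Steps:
$Z = 20856$ ($Z = - 8 \left(\left(1435 - 4118\right) + 76\right) = - 8 \left(-2683 + 76\right) = \left(-8\right) \left(-2607\right) = 20856$)
$\frac{-20328 + \frac{2546 + Z}{-18021 + 8671}}{-26479 + \left(56 - 83\right)^{2}} = \frac{-20328 + \frac{2546 + 20856}{-18021 + 8671}}{-26479 + \left(56 - 83\right)^{2}} = \frac{-20328 + \frac{23402}{-9350}}{-26479 + \left(-27\right)^{2}} = \frac{-20328 + 23402 \left(- \frac{1}{9350}\right)}{-26479 + 729} = \frac{-20328 - \frac{11701}{4675}}{-25750} = \left(- \frac{95045101}{4675}\right) \left(- \frac{1}{25750}\right) = \frac{95045101}{120381250}$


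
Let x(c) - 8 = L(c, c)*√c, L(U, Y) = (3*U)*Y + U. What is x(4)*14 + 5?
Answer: 1573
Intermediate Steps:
L(U, Y) = U + 3*U*Y (L(U, Y) = 3*U*Y + U = U + 3*U*Y)
x(c) = 8 + c^(3/2)*(1 + 3*c) (x(c) = 8 + (c*(1 + 3*c))*√c = 8 + c^(3/2)*(1 + 3*c))
x(4)*14 + 5 = (8 + 4^(3/2)*(1 + 3*4))*14 + 5 = (8 + 8*(1 + 12))*14 + 5 = (8 + 8*13)*14 + 5 = (8 + 104)*14 + 5 = 112*14 + 5 = 1568 + 5 = 1573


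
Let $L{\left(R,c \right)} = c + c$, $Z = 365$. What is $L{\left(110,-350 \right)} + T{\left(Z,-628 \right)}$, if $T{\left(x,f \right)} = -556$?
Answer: $-1256$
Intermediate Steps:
$L{\left(R,c \right)} = 2 c$
$L{\left(110,-350 \right)} + T{\left(Z,-628 \right)} = 2 \left(-350\right) - 556 = -700 - 556 = -1256$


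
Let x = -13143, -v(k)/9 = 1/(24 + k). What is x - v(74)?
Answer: -1288005/98 ≈ -13143.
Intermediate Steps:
v(k) = -9/(24 + k)
x - v(74) = -13143 - (-9)/(24 + 74) = -13143 - (-9)/98 = -13143 - 1*(-9/98) = -13143 + 9/98 = -1288005/98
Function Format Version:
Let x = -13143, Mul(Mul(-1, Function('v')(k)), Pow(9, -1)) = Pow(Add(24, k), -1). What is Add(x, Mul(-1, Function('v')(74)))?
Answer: Rational(-1288005, 98) ≈ -13143.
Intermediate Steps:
Function('v')(k) = Mul(-9, Pow(Add(24, k), -1))
Add(x, Mul(-1, Function('v')(74))) = Add(-13143, Mul(-1, Mul(-9, Pow(Add(24, 74), -1)))) = Add(-13143, Mul(-1, Mul(-9, Pow(98, -1)))) = Add(-13143, Mul(-1, Mul(-9, Rational(1, 98)))) = Add(-13143, Mul(-1, Rational(-9, 98))) = Add(-13143, Rational(9, 98)) = Rational(-1288005, 98)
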